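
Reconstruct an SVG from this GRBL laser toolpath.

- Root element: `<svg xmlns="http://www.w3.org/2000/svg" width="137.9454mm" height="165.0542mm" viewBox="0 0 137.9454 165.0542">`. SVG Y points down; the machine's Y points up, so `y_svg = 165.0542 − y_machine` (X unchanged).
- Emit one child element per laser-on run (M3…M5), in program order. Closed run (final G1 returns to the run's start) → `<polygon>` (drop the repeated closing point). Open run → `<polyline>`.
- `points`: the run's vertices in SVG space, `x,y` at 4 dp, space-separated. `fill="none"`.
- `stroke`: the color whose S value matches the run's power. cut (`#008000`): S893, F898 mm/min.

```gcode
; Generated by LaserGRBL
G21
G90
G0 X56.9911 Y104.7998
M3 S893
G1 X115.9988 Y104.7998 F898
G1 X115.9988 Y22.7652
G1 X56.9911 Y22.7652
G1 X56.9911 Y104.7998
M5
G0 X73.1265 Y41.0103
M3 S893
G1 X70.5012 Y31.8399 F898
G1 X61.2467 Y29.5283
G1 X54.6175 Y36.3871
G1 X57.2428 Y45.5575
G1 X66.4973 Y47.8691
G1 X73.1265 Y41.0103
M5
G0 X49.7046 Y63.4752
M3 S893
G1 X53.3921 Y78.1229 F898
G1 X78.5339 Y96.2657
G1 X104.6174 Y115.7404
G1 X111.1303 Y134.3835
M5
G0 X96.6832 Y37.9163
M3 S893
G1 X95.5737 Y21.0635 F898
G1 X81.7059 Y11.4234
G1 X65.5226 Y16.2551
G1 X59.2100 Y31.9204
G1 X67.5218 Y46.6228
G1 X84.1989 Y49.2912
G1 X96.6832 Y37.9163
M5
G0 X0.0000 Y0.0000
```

y_svg = 165.0542 − y_m. Every run uses S893, so all elements get stroke `#008000` (cut).

[1] closed run; points: 56.9911,60.2544 115.9988,60.2544 115.9988,142.2890 56.9911,142.2890

[2] closed run; points: 73.1265,124.0439 70.5012,133.2143 61.2467,135.5259 54.6175,128.6671 57.2428,119.4967 66.4973,117.1851

[3] open run; points: 49.7046,101.5790 53.3921,86.9313 78.5339,68.7885 104.6174,49.3138 111.1303,30.6707

[4] closed run; points: 96.6832,127.1379 95.5737,143.9907 81.7059,153.6308 65.5226,148.7991 59.2100,133.1338 67.5218,118.4314 84.1989,115.7630

<svg xmlns="http://www.w3.org/2000/svg" width="137.9454mm" height="165.0542mm" viewBox="0 0 137.9454 165.0542">
  <polygon points="56.9911,60.2544 115.9988,60.2544 115.9988,142.2890 56.9911,142.2890" fill="none" stroke="#008000"/>
  <polygon points="73.1265,124.0439 70.5012,133.2143 61.2467,135.5259 54.6175,128.6671 57.2428,119.4967 66.4973,117.1851" fill="none" stroke="#008000"/>
  <polyline points="49.7046,101.5790 53.3921,86.9313 78.5339,68.7885 104.6174,49.3138 111.1303,30.6707" fill="none" stroke="#008000"/>
  <polygon points="96.6832,127.1379 95.5737,143.9907 81.7059,153.6308 65.5226,148.7991 59.2100,133.1338 67.5218,118.4314 84.1989,115.7630" fill="none" stroke="#008000"/>
</svg>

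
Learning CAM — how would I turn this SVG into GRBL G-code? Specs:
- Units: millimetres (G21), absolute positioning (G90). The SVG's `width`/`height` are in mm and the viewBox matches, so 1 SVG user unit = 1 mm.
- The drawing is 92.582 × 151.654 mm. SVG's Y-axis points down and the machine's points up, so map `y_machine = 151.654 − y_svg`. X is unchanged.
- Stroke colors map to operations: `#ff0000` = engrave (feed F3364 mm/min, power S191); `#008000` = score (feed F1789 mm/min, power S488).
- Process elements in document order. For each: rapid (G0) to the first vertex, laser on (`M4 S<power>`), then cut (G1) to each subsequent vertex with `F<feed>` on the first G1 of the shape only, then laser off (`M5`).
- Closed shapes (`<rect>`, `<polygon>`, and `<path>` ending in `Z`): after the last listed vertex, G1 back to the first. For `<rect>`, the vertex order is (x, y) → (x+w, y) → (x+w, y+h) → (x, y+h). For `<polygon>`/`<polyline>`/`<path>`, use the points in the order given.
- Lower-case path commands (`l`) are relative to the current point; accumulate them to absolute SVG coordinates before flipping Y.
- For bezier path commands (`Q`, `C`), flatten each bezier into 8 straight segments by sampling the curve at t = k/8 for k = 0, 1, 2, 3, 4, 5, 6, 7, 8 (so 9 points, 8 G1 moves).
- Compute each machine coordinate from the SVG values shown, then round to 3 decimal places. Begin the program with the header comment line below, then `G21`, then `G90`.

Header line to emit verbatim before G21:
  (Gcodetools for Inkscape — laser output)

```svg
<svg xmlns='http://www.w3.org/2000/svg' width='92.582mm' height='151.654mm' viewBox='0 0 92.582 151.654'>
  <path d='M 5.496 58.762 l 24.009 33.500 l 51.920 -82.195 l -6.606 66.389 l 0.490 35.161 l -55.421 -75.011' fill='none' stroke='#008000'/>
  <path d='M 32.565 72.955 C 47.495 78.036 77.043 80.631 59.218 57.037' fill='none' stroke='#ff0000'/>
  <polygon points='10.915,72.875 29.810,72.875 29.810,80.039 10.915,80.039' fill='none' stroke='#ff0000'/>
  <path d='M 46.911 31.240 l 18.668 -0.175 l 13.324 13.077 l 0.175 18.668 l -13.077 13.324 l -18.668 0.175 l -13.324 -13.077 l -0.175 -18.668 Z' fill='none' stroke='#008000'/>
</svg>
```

(Gcodetools for Inkscape — laser output)
G21
G90
G0 X5.496 Y92.892
M4 S488
G1 X29.505 Y59.392 F1789
G1 X81.425 Y141.587
G1 X74.819 Y75.198
G1 X75.309 Y40.037
G1 X19.888 Y115.048
M5
G0 X32.565 Y78.699
M4 S191
G1 X38.728 Y76.956 F3364
G1 X45.535 Y75.725
G1 X52.259 Y75.282
G1 X58.175 Y75.905
G1 X62.555 Y77.872
G1 X64.673 Y81.462
G1 X63.803 Y86.951
G1 X59.218 Y94.617
M5
G0 X10.915 Y78.779
M4 S191
G1 X29.810 Y78.779 F3364
G1 X29.810 Y71.615
G1 X10.915 Y71.615
G1 X10.915 Y78.779
M5
G0 X46.911 Y120.414
M4 S488
G1 X65.579 Y120.589 F1789
G1 X78.903 Y107.512
G1 X79.078 Y88.844
G1 X66.001 Y75.520
G1 X47.333 Y75.345
G1 X34.009 Y88.422
G1 X33.834 Y107.090
G1 X46.911 Y120.414
M5

viewBox `0 0 92.582 151.654` with mm width/height → 1 unit = 1 mm. Flip: y_m = 151.654 − y_svg.

**Shape 1** — `<path>` open polyline, stroke `#008000` → score (S488, F1789). Machine vertices: (5.496,92.892) → (29.505,59.392) → (81.425,141.587) → (74.819,75.198) → (75.309,40.037) → (19.888,115.048). Open path.

**Shape 2** — `<path>` cubic bezier, stroke `#ff0000` → engrave (S191, F3364). Control points (SVG): P0=(32.565,72.955), P1=(47.495,78.036), P2=(77.043,80.631), P3=(59.218,57.037); sampled at t=k/8. Machine vertices: (32.565,78.699) → (38.728,76.956) → (45.535,75.725) → (52.259,75.282) → (58.175,75.905) → (62.555,77.872) → (64.673,81.462) → (63.803,86.951) → (59.218,94.617). Open path.

**Shape 3** — `<polygon>` rectangle, stroke `#ff0000` → engrave (S191, F3364). Machine vertices: (10.915,78.779) → (29.810,78.779) → (29.810,71.615) → (10.915,71.615) → (10.915,78.779). Closed: final G1 returns to the first vertex.

**Shape 4** — `<path>` regular polygon, stroke `#008000` → score (S488, F1789). Machine vertices: (46.911,120.414) → (65.579,120.589) → (78.903,107.512) → (79.078,88.844) → (66.001,75.520) → (47.333,75.345) → (34.009,88.422) → (33.834,107.090) → (46.911,120.414). Closed: final G1 returns to the first vertex.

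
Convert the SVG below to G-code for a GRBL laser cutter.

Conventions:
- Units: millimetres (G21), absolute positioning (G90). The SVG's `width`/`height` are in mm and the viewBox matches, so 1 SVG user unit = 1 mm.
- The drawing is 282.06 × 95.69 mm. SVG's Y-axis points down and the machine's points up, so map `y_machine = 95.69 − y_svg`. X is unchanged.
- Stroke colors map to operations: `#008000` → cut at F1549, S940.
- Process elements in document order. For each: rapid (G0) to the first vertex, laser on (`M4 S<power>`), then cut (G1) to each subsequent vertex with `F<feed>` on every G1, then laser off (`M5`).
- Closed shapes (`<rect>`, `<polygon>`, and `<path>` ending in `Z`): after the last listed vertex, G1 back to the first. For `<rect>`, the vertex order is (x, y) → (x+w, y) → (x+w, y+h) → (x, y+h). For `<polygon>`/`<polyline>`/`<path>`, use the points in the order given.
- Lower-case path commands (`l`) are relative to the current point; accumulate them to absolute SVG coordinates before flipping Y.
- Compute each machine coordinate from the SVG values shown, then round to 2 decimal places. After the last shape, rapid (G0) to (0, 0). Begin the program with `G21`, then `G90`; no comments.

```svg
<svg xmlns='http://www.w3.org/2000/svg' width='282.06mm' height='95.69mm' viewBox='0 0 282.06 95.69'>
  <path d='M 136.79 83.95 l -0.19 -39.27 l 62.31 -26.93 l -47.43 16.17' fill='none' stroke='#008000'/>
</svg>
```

viewBox `0 0 282.06 95.69` with mm width/height → 1 unit = 1 mm. Flip: y_m = 95.69 − y_svg.

**Shape 1** — `<path>` open polyline, stroke `#008000` → cut (S940, F1549). Machine vertices: (136.79,11.74) → (136.60,51.01) → (198.91,77.94) → (151.48,61.77). Open path.

G21
G90
G0 X136.79 Y11.74
M4 S940
G1 X136.60 Y51.01 F1549
G1 X198.91 Y77.94 F1549
G1 X151.48 Y61.77 F1549
M5
G0 X0.00 Y0.00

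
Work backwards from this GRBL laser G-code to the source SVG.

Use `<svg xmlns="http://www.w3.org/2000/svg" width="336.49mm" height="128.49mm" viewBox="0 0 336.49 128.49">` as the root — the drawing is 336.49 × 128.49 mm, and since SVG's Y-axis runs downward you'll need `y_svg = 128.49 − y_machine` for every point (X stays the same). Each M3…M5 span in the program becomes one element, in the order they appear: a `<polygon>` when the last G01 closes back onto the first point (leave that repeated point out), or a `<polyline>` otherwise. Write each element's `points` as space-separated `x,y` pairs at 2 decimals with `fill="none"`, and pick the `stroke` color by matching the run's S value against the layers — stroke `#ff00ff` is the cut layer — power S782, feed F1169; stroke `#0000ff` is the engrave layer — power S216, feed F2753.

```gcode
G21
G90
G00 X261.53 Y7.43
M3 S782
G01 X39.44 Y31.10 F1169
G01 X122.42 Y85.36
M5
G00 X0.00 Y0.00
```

Each laser-on run becomes one SVG element. Flip Y back into SVG space with y_svg = 128.49 − y_machine. Every run uses S782, so all elements get stroke `#ff00ff` (cut).

Run 1: The run is open, so emit a `<polyline>` with points (Y-flipped): 261.53,121.06 39.44,97.39 122.42,43.13.

<svg xmlns="http://www.w3.org/2000/svg" width="336.49mm" height="128.49mm" viewBox="0 0 336.49 128.49">
  <polyline points="261.53,121.06 39.44,97.39 122.42,43.13" fill="none" stroke="#ff00ff"/>
</svg>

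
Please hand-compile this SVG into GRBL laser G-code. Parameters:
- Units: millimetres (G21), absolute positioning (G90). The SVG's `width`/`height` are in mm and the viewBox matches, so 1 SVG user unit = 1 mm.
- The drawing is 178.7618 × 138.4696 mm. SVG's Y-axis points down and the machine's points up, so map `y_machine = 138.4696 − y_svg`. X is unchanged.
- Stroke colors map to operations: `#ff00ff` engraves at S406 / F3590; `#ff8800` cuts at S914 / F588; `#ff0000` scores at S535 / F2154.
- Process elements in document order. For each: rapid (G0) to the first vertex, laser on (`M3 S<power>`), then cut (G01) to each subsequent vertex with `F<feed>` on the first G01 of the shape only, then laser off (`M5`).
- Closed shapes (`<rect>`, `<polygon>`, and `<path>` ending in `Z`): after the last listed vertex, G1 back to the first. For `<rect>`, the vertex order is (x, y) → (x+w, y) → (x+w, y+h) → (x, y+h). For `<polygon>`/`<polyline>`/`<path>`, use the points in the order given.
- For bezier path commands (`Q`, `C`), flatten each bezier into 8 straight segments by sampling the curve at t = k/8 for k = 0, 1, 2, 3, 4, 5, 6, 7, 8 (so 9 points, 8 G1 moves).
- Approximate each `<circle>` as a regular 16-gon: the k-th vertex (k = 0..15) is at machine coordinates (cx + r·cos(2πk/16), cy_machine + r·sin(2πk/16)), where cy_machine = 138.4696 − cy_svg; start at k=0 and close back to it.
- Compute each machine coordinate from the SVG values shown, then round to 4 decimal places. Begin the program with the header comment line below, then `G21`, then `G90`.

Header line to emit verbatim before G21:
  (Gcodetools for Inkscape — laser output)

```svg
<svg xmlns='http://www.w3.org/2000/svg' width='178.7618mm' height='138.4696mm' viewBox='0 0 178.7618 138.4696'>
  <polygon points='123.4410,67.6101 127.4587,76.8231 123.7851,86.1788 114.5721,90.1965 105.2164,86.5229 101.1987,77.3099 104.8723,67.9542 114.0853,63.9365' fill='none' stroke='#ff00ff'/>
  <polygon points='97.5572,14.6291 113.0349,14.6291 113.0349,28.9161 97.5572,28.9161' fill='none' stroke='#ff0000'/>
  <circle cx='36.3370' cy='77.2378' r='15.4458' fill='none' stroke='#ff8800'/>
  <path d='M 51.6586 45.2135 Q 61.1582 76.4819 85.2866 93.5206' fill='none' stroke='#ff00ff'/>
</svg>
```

(Gcodetools for Inkscape — laser output)
G21
G90
G0 X123.4410 Y70.8595
M3 S406
G01 X127.4587 Y61.6465 F3590
G01 X123.7851 Y52.2908
G01 X114.5721 Y48.2731
G01 X105.2164 Y51.9467
G01 X101.1987 Y61.1597
G01 X104.8723 Y70.5154
G01 X114.0853 Y74.5331
G01 X123.4410 Y70.8595
M5
G0 X97.5572 Y123.8405
M3 S535
G01 X113.0349 Y123.8405 F2154
G01 X113.0349 Y109.5535
G01 X97.5572 Y109.5535
G01 X97.5572 Y123.8405
M5
G0 X51.7828 Y61.2318
M3 S914
G01 X50.6071 Y67.1427 F588
G01 X47.2588 Y72.1536
G01 X42.2479 Y75.5019
G01 X36.3370 Y76.6776
G01 X30.4261 Y75.5019
G01 X25.4152 Y72.1536
G01 X22.0669 Y67.1427
G01 X20.8912 Y61.2318
G01 X22.0669 Y55.3209
G01 X25.4152 Y50.3100
G01 X30.4261 Y46.9617
G01 X36.3370 Y45.7860
G01 X42.2479 Y46.9617
G01 X47.2588 Y50.3100
G01 X50.6071 Y55.3209
G01 X51.7828 Y61.2318
M5
G0 X51.6586 Y93.2561
M3 S406
G01 X54.2621 Y85.6613 F3590
G01 X57.3227 Y78.5113
G01 X60.8405 Y71.8059
G01 X64.8154 Y65.5451
G01 X69.2475 Y59.7291
G01 X74.1367 Y54.3577
G01 X79.4831 Y49.4310
G01 X85.2866 Y44.9490
M5

1 u = 1 mm; y_m = 138.4696 − y.

[1] `<polygon>` regular polygon, #ff00ff→engrave S406 F3590: (123.4410,70.8595) → (127.4587,61.6465) → (123.7851,52.2908) → (114.5721,48.2731) → (105.2164,51.9467) → (101.1987,61.1597) → (104.8723,70.5154) → (114.0853,74.5331) → (123.4410,70.8595) (closed)

[2] `<polygon>` rectangle, #ff0000→score S535 F2154: (97.5572,123.8405) → (113.0349,123.8405) → (113.0349,109.5535) → (97.5572,109.5535) → (97.5572,123.8405) (closed)

[3] `<circle>` circle, #ff8800→cut S914 F588: (51.7828,61.2318) → (50.6071,67.1427) → (47.2588,72.1536) → (42.2479,75.5019) → (36.3370,76.6776) → (30.4261,75.5019) → (25.4152,72.1536) → (22.0669,67.1427) → (20.8912,61.2318) → (22.0669,55.3209) → (25.4152,50.3100) → (30.4261,46.9617) → (36.3370,45.7860) → (42.2479,46.9617) → (47.2588,50.3100) → (50.6071,55.3209) → (51.7828,61.2318) (closed)

[4] `<path>` quadratic bezier, #ff00ff→engrave S406 F3590: (51.6586,93.2561) → (54.2621,85.6613) → (57.3227,78.5113) → (60.8405,71.8059) → (64.8154,65.5451) → (69.2475,59.7291) → (74.1367,54.3577) → (79.4831,49.4310) → (85.2866,44.9490)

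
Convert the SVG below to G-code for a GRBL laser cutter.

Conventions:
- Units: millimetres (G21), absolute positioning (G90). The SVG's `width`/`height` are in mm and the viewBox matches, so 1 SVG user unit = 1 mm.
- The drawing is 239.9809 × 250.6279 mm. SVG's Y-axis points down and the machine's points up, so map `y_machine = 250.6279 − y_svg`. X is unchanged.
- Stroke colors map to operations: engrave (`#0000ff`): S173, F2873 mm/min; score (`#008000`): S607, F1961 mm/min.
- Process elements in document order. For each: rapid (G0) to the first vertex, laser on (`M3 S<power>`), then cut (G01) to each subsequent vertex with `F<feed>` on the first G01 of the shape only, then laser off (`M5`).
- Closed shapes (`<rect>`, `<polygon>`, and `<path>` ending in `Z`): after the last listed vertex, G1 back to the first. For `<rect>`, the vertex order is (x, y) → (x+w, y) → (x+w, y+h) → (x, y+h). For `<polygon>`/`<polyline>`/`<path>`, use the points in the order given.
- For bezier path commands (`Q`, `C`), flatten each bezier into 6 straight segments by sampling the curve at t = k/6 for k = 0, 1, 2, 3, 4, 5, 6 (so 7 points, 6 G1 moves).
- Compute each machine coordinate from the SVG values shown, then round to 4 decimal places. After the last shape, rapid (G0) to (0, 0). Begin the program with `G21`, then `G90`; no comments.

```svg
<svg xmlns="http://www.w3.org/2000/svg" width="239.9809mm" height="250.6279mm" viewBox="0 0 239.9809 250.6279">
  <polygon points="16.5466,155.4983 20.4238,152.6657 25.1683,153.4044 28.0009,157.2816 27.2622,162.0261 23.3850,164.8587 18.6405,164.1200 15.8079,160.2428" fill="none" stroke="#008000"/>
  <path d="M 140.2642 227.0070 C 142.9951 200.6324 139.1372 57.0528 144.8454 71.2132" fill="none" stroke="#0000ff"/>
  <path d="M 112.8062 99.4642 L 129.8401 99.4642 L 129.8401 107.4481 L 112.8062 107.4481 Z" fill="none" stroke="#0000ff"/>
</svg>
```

Since the viewBox matches the mm dimensions, user units are millimetres directly. The only transform is the Y-flip y_m = 250.6279 − y_svg.

Shape 1 is a regular polygon drawn with `<polygon>`. Its stroke #008000 means score at S607, F1961. After flipping Y the toolpath is (16.5466,95.1296) → (20.4238,97.9622) → (25.1683,97.2235) → (28.0009,93.3463) → (27.2622,88.6018) → (23.3850,85.7692) → (18.6405,86.5079) → (15.8079,90.3851) → (16.5466,95.1296), returning to the start.

Shape 2 is a cubic bezier drawn with `<path>`. Its stroke #0000ff means engrave at S173, F2873. After flipping Y the toolpath is (140.2642,23.6209) → (141.1554,45.3024) → (141.3972,78.8807) → (141.4383,116.7184) → (141.7276,151.1782) → (142.7137,174.6228) → (144.8454,179.4147).

Shape 3 is a rectangle drawn with `<path>`. Its stroke #0000ff means engrave at S173, F2873. After flipping Y the toolpath is (112.8062,151.1637) → (129.8401,151.1637) → (129.8401,143.1798) → (112.8062,143.1798) → (112.8062,151.1637), returning to the start.

G21
G90
G0 X16.5466 Y95.1296
M3 S607
G01 X20.4238 Y97.9622 F1961
G01 X25.1683 Y97.2235
G01 X28.0009 Y93.3463
G01 X27.2622 Y88.6018
G01 X23.3850 Y85.7692
G01 X18.6405 Y86.5079
G01 X15.8079 Y90.3851
G01 X16.5466 Y95.1296
M5
G0 X140.2642 Y23.6209
M3 S173
G01 X141.1554 Y45.3024 F2873
G01 X141.3972 Y78.8807
G01 X141.4383 Y116.7184
G01 X141.7276 Y151.1782
G01 X142.7137 Y174.6228
G01 X144.8454 Y179.4147
M5
G0 X112.8062 Y151.1637
M3 S173
G01 X129.8401 Y151.1637 F2873
G01 X129.8401 Y143.1798
G01 X112.8062 Y143.1798
G01 X112.8062 Y151.1637
M5
G0 X0.0000 Y0.0000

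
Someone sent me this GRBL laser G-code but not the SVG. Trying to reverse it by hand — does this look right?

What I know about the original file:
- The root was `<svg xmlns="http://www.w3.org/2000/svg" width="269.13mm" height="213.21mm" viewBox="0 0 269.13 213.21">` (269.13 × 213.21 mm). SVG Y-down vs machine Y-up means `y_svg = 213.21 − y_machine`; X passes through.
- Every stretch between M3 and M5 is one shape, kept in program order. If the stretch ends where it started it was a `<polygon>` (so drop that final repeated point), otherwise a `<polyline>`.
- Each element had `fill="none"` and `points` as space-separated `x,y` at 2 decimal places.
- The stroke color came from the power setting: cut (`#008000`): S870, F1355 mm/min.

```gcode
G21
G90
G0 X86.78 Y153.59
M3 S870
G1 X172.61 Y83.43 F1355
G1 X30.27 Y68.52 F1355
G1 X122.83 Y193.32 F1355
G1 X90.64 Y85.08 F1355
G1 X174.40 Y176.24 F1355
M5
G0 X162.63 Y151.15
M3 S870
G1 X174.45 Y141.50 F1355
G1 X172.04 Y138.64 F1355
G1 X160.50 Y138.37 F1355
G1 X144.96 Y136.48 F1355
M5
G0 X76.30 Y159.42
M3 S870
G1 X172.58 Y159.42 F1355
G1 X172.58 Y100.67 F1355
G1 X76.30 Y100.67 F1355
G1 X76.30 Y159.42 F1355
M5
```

y_svg = 213.21 − y_m. Every run uses S870, so all elements get stroke `#008000` (cut).

[1] open run; points: 86.78,59.62 172.61,129.78 30.27,144.69 122.83,19.89 90.64,128.13 174.40,36.97

[2] open run; points: 162.63,62.06 174.45,71.71 172.04,74.57 160.50,74.84 144.96,76.73

[3] closed run; points: 76.30,53.79 172.58,53.79 172.58,112.54 76.30,112.54

<svg xmlns="http://www.w3.org/2000/svg" width="269.13mm" height="213.21mm" viewBox="0 0 269.13 213.21">
  <polyline points="86.78,59.62 172.61,129.78 30.27,144.69 122.83,19.89 90.64,128.13 174.40,36.97" fill="none" stroke="#008000"/>
  <polyline points="162.63,62.06 174.45,71.71 172.04,74.57 160.50,74.84 144.96,76.73" fill="none" stroke="#008000"/>
  <polygon points="76.30,53.79 172.58,53.79 172.58,112.54 76.30,112.54" fill="none" stroke="#008000"/>
</svg>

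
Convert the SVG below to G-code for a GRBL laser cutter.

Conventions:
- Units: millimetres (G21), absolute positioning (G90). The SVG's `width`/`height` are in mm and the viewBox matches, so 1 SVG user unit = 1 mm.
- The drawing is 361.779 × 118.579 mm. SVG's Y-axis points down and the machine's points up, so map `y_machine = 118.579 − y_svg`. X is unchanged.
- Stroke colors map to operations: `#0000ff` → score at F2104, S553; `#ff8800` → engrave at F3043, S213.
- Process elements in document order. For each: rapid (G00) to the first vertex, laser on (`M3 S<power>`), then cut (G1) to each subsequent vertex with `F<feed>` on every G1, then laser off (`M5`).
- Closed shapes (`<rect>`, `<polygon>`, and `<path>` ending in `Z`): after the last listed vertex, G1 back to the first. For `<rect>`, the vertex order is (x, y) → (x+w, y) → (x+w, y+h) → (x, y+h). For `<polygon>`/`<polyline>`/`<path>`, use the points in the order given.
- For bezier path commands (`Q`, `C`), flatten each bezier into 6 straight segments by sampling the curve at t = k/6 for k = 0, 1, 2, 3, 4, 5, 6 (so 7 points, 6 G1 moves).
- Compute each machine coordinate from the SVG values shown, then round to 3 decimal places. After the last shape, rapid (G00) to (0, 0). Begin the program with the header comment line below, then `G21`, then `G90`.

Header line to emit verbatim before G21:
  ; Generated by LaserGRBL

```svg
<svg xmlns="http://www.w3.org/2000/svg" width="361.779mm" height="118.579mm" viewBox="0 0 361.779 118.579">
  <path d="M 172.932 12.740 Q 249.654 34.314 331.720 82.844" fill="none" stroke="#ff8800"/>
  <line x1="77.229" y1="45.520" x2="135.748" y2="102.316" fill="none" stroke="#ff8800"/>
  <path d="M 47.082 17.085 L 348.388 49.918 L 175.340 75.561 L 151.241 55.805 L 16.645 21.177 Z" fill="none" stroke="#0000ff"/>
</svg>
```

viewBox `0 0 361.779 118.579` with mm width/height → 1 unit = 1 mm. Flip: y_m = 118.579 − y_svg.

**Shape 1** — `<path>` quadratic bezier, stroke `#ff8800` → engrave (S213, F3043). Control points (SVG): P0=(172.932,12.740), P1=(249.654,34.314), P2=(331.720,82.844); sampled at t=k/6. Machine vertices: (172.932,105.839) → (198.654,97.899) → (224.674,88.461) → (250.990,77.526) → (277.603,65.093) → (304.513,51.163) → (331.720,35.735). Open path.

**Shape 2** — `<line>` line segment, stroke `#ff8800` → engrave (S213, F3043). Machine vertices: (77.229,73.059) → (135.748,16.263). Open path.

**Shape 3** — `<path>` closed polygon, stroke `#0000ff` → score (S553, F2104). Machine vertices: (47.082,101.494) → (348.388,68.661) → (175.340,43.018) → (151.241,62.774) → (16.645,97.402) → (47.082,101.494). Closed: final G1 returns to the first vertex.

; Generated by LaserGRBL
G21
G90
G00 X172.932 Y105.839
M3 S213
G1 X198.654 Y97.899 F3043
G1 X224.674 Y88.461 F3043
G1 X250.990 Y77.526 F3043
G1 X277.603 Y65.093 F3043
G1 X304.513 Y51.163 F3043
G1 X331.720 Y35.735 F3043
M5
G00 X77.229 Y73.059
M3 S213
G1 X135.748 Y16.263 F3043
M5
G00 X47.082 Y101.494
M3 S553
G1 X348.388 Y68.661 F2104
G1 X175.340 Y43.018 F2104
G1 X151.241 Y62.774 F2104
G1 X16.645 Y97.402 F2104
G1 X47.082 Y101.494 F2104
M5
G00 X0.000 Y0.000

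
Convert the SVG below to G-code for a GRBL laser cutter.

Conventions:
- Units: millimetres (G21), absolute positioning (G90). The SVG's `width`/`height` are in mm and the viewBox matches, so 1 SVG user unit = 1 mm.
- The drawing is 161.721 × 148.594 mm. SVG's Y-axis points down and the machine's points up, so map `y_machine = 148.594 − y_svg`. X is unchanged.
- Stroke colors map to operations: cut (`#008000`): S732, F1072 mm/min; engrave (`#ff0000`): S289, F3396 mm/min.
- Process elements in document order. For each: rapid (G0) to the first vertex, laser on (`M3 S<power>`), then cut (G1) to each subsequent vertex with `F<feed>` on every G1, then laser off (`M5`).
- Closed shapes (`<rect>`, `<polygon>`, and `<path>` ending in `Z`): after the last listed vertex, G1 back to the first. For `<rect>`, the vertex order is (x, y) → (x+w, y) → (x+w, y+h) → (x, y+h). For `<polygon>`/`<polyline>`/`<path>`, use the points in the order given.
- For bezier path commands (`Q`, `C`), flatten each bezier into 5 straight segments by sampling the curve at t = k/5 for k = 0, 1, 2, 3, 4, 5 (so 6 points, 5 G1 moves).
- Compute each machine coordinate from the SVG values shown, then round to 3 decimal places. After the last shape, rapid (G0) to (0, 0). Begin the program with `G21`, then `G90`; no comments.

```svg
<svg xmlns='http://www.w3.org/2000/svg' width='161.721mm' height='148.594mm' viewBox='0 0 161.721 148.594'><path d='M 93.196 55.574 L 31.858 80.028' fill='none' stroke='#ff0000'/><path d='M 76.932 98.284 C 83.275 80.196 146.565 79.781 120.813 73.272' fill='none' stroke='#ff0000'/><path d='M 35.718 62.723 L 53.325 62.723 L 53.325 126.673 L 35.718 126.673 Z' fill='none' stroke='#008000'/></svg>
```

G21
G90
G0 X93.196 Y93.020
M3 S289
G1 X31.858 Y68.566 F3396
M5
G0 X76.932 Y50.310
M3 S289
G1 X86.404 Y59.232 F3396
G1 X102.535 Y65.054 F3396
G1 X118.319 Y68.915 F3396
G1 X126.747 Y71.958 F3396
G1 X120.813 Y75.322 F3396
M5
G0 X35.718 Y85.871
M3 S732
G1 X53.325 Y85.871 F1072
G1 X53.325 Y21.921 F1072
G1 X35.718 Y21.921 F1072
G1 X35.718 Y85.871 F1072
M5
G0 X0.000 Y0.000

Since the viewBox matches the mm dimensions, user units are millimetres directly. The only transform is the Y-flip y_m = 148.594 − y_svg.

Shape 1 is a line segment drawn with `<path>`. Its stroke #ff0000 means engrave at S289, F3396. After flipping Y the toolpath is (93.196,93.020) → (31.858,68.566).

Shape 2 is a cubic bezier drawn with `<path>`. Its stroke #ff0000 means engrave at S289, F3396. After flipping Y the toolpath is (76.932,50.310) → (86.404,59.232) → (102.535,65.054) → (118.319,68.915) → (126.747,71.958) → (120.813,75.322).

Shape 3 is a rectangle drawn with `<path>`. Its stroke #008000 means cut at S732, F1072. After flipping Y the toolpath is (35.718,85.871) → (53.325,85.871) → (53.325,21.921) → (35.718,21.921) → (35.718,85.871), returning to the start.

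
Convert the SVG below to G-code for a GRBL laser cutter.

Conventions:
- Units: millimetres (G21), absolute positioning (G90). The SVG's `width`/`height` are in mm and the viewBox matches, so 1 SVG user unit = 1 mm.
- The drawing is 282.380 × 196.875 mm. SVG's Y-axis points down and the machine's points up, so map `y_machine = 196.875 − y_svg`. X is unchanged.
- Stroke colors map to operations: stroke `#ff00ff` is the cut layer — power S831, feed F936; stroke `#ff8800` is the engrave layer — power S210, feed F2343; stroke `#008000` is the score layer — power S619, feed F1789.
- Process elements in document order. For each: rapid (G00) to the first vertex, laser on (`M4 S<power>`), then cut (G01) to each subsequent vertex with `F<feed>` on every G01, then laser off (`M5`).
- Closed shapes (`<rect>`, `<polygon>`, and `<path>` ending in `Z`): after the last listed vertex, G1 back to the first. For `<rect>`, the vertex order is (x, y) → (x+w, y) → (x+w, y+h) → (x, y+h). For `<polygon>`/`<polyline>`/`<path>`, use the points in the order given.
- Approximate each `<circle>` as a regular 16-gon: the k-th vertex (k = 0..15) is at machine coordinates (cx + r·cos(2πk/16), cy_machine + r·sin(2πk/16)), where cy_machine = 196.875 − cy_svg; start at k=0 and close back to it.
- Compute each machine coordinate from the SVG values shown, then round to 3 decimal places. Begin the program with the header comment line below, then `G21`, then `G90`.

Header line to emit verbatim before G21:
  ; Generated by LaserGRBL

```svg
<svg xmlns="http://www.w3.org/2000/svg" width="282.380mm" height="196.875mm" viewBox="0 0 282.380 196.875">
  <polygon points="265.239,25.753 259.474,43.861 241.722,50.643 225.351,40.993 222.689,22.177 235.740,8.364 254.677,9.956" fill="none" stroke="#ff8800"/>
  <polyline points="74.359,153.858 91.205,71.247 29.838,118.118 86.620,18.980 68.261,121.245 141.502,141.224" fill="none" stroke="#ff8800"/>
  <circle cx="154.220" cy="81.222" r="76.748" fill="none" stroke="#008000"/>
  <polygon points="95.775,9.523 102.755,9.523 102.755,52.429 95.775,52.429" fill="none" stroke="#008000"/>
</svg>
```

Since the viewBox matches the mm dimensions, user units are millimetres directly. The only transform is the Y-flip y_m = 196.875 − y_svg.

Shape 1 is a regular polygon drawn with `<polygon>`. Its stroke #ff8800 means engrave at S210, F2343. After flipping Y the toolpath is (265.239,171.122) → (259.474,153.014) → (241.722,146.232) → (225.351,155.882) → (222.689,174.698) → (235.740,188.511) → (254.677,186.919) → (265.239,171.122), returning to the start.

Shape 2 is a open polyline drawn with `<polyline>`. Its stroke #ff8800 means engrave at S210, F2343. After flipping Y the toolpath is (74.359,43.017) → (91.205,125.628) → (29.838,78.757) → (86.620,177.895) → (68.261,75.630) → (141.502,55.651).

Shape 3 is a circle drawn with `<circle>`. Its stroke #008000 means score at S619, F1789. After flipping Y the toolpath is (230.968,115.653) → (225.126,145.023) → (208.489,169.922) → (183.590,186.559) → (154.220,192.401) → (124.850,186.559) → (99.951,169.922) → (83.314,145.023) → (77.472,115.653) → (83.314,86.283) → (99.951,61.384) → (124.850,44.747) → (154.220,38.905) → (183.590,44.747) → (208.489,61.384) → (225.126,86.283) → (230.968,115.653), returning to the start.

Shape 4 is a rectangle drawn with `<polygon>`. Its stroke #008000 means score at S619, F1789. After flipping Y the toolpath is (95.775,187.352) → (102.755,187.352) → (102.755,144.446) → (95.775,144.446) → (95.775,187.352), returning to the start.

; Generated by LaserGRBL
G21
G90
G00 X265.239 Y171.122
M4 S210
G01 X259.474 Y153.014 F2343
G01 X241.722 Y146.232 F2343
G01 X225.351 Y155.882 F2343
G01 X222.689 Y174.698 F2343
G01 X235.740 Y188.511 F2343
G01 X254.677 Y186.919 F2343
G01 X265.239 Y171.122 F2343
M5
G00 X74.359 Y43.017
M4 S210
G01 X91.205 Y125.628 F2343
G01 X29.838 Y78.757 F2343
G01 X86.620 Y177.895 F2343
G01 X68.261 Y75.630 F2343
G01 X141.502 Y55.651 F2343
M5
G00 X230.968 Y115.653
M4 S619
G01 X225.126 Y145.023 F1789
G01 X208.489 Y169.922 F1789
G01 X183.590 Y186.559 F1789
G01 X154.220 Y192.401 F1789
G01 X124.850 Y186.559 F1789
G01 X99.951 Y169.922 F1789
G01 X83.314 Y145.023 F1789
G01 X77.472 Y115.653 F1789
G01 X83.314 Y86.283 F1789
G01 X99.951 Y61.384 F1789
G01 X124.850 Y44.747 F1789
G01 X154.220 Y38.905 F1789
G01 X183.590 Y44.747 F1789
G01 X208.489 Y61.384 F1789
G01 X225.126 Y86.283 F1789
G01 X230.968 Y115.653 F1789
M5
G00 X95.775 Y187.352
M4 S619
G01 X102.755 Y187.352 F1789
G01 X102.755 Y144.446 F1789
G01 X95.775 Y144.446 F1789
G01 X95.775 Y187.352 F1789
M5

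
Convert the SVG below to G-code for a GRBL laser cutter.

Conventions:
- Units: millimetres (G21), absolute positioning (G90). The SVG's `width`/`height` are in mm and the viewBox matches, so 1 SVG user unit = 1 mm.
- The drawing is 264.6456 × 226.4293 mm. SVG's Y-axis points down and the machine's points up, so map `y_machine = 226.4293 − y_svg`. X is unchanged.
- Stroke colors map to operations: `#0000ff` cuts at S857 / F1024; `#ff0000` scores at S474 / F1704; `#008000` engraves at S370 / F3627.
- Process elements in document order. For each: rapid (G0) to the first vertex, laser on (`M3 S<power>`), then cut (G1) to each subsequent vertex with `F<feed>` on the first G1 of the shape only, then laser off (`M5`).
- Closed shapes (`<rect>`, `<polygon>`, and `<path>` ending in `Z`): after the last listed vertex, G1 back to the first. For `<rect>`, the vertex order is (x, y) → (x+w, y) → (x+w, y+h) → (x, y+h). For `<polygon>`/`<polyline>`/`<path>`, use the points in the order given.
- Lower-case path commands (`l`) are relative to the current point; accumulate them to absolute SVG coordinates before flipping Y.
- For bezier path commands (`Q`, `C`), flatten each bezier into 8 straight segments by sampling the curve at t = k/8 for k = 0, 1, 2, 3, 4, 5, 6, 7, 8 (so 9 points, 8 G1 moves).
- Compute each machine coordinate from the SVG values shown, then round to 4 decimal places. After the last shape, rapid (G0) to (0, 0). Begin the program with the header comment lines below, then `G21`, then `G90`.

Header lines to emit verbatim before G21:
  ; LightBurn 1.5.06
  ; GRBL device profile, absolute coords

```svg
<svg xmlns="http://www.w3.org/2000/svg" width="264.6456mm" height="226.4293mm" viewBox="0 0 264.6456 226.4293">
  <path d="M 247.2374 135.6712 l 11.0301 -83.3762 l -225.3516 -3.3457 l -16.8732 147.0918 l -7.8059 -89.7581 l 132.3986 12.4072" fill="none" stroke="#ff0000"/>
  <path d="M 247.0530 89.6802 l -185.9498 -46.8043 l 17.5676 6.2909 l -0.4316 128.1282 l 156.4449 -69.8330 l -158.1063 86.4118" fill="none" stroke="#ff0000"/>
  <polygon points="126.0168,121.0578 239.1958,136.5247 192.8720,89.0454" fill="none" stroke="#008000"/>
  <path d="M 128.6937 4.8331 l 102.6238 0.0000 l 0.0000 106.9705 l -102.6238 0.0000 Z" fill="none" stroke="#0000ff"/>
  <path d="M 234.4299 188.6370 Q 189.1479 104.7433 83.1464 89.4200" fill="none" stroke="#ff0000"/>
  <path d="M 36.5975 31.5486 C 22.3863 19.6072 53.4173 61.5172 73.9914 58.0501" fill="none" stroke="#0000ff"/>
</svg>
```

1 u = 1 mm; y_m = 226.4293 − y.

[1] `<path>` open polyline, #ff0000→score S474 F1704: (247.2374,90.7581) → (258.2675,174.1343) → (32.9159,177.4800) → (16.0427,30.3882) → (8.2368,120.1463) → (140.6354,107.7391)

[2] `<path>` open polyline, #ff0000→score S474 F1704: (247.0530,136.7491) → (61.1032,183.5534) → (78.6708,177.2625) → (78.2392,49.1343) → (234.6841,118.9673) → (76.5778,32.5555)

[3] `<polygon>` closed polygon, #008000→engrave S370 F3627: (126.0168,105.3715) → (239.1958,89.9046) → (192.8720,137.3839) → (126.0168,105.3715) (closed)

[4] `<path>` rectangle, #0000ff→cut S857 F1024: (128.6937,221.5962) → (231.3175,221.5962) → (231.3175,114.6257) → (128.6937,114.6257) → (128.6937,221.5962) (closed)

[5] `<path>` quadratic bezier, #ff0000→score S474 F1704: (234.4299,37.7923) → (222.1607,57.6943) → (207.9939,75.4535) → (191.9297,91.0699) → (173.9680,104.5434) → (154.1088,115.8741) → (132.3522,125.0620) → (108.6980,132.1071) → (83.1464,137.0093)

[6] `<path>` cubic bezier, #0000ff→cut S857 F1024: (36.5975,194.8807) → (33.2802,197.0282) → (33.5517,195.2901) → (36.7592,190.8290) → (42.2500,184.8078) → (49.3713,178.3894) → (57.4705,172.7366) → (65.8947,169.0123) → (73.9914,168.3792)

; LightBurn 1.5.06
; GRBL device profile, absolute coords
G21
G90
G0 X247.2374 Y90.7581
M3 S474
G1 X258.2675 Y174.1343 F1704
G1 X32.9159 Y177.4800
G1 X16.0427 Y30.3882
G1 X8.2368 Y120.1463
G1 X140.6354 Y107.7391
M5
G0 X247.0530 Y136.7491
M3 S474
G1 X61.1032 Y183.5534 F1704
G1 X78.6708 Y177.2625
G1 X78.2392 Y49.1343
G1 X234.6841 Y118.9673
G1 X76.5778 Y32.5555
M5
G0 X126.0168 Y105.3715
M3 S370
G1 X239.1958 Y89.9046 F3627
G1 X192.8720 Y137.3839
G1 X126.0168 Y105.3715
M5
G0 X128.6937 Y221.5962
M3 S857
G1 X231.3175 Y221.5962 F1024
G1 X231.3175 Y114.6257
G1 X128.6937 Y114.6257
G1 X128.6937 Y221.5962
M5
G0 X234.4299 Y37.7923
M3 S474
G1 X222.1607 Y57.6943 F1704
G1 X207.9939 Y75.4535
G1 X191.9297 Y91.0699
G1 X173.9680 Y104.5434
G1 X154.1088 Y115.8741
G1 X132.3522 Y125.0620
G1 X108.6980 Y132.1071
G1 X83.1464 Y137.0093
M5
G0 X36.5975 Y194.8807
M3 S857
G1 X33.2802 Y197.0282 F1024
G1 X33.5517 Y195.2901
G1 X36.7592 Y190.8290
G1 X42.2500 Y184.8078
G1 X49.3713 Y178.3894
G1 X57.4705 Y172.7366
G1 X65.8947 Y169.0123
G1 X73.9914 Y168.3792
M5
G0 X0.0000 Y0.0000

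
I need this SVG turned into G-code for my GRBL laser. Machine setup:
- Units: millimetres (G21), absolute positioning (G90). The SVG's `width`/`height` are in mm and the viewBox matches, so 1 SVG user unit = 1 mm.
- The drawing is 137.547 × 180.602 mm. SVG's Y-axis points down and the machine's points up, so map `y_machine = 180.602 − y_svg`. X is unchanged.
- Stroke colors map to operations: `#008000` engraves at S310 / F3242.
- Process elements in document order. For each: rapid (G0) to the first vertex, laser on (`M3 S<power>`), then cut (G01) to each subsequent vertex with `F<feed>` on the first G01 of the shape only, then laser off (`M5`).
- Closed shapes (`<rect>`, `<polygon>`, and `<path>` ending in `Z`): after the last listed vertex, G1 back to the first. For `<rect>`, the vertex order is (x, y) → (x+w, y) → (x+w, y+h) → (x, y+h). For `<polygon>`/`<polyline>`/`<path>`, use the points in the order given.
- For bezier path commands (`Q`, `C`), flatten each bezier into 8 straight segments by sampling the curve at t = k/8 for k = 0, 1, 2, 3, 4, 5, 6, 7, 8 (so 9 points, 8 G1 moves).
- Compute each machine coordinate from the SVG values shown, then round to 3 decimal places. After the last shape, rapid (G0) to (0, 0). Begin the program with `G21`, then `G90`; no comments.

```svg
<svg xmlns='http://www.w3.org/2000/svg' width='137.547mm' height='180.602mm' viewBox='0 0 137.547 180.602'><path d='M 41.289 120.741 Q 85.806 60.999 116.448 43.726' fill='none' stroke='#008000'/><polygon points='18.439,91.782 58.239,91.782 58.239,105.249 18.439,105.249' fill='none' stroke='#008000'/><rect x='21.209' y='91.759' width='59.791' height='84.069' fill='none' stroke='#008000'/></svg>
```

1 u = 1 mm; y_m = 180.602 − y.

[1] `<path>` quadratic bezier, #008000→engrave S310 F3242: (41.289,59.861) → (52.201,74.133) → (62.680,87.078) → (72.726,98.695) → (82.337,108.986) → (91.515,117.949) → (100.260,125.585) → (108.571,131.894) → (116.448,136.876)

[2] `<polygon>` rectangle, #008000→engrave S310 F3242: (18.439,88.820) → (58.239,88.820) → (58.239,75.353) → (18.439,75.353) → (18.439,88.820) (closed)

[3] `<rect>` rectangle, #008000→engrave S310 F3242: (21.209,88.843) → (81.000,88.843) → (81.000,4.774) → (21.209,4.774) → (21.209,88.843) (closed)

G21
G90
G0 X41.289 Y59.861
M3 S310
G01 X52.201 Y74.133 F3242
G01 X62.680 Y87.078
G01 X72.726 Y98.695
G01 X82.337 Y108.986
G01 X91.515 Y117.949
G01 X100.260 Y125.585
G01 X108.571 Y131.894
G01 X116.448 Y136.876
M5
G0 X18.439 Y88.820
M3 S310
G01 X58.239 Y88.820 F3242
G01 X58.239 Y75.353
G01 X18.439 Y75.353
G01 X18.439 Y88.820
M5
G0 X21.209 Y88.843
M3 S310
G01 X81.000 Y88.843 F3242
G01 X81.000 Y4.774
G01 X21.209 Y4.774
G01 X21.209 Y88.843
M5
G0 X0.000 Y0.000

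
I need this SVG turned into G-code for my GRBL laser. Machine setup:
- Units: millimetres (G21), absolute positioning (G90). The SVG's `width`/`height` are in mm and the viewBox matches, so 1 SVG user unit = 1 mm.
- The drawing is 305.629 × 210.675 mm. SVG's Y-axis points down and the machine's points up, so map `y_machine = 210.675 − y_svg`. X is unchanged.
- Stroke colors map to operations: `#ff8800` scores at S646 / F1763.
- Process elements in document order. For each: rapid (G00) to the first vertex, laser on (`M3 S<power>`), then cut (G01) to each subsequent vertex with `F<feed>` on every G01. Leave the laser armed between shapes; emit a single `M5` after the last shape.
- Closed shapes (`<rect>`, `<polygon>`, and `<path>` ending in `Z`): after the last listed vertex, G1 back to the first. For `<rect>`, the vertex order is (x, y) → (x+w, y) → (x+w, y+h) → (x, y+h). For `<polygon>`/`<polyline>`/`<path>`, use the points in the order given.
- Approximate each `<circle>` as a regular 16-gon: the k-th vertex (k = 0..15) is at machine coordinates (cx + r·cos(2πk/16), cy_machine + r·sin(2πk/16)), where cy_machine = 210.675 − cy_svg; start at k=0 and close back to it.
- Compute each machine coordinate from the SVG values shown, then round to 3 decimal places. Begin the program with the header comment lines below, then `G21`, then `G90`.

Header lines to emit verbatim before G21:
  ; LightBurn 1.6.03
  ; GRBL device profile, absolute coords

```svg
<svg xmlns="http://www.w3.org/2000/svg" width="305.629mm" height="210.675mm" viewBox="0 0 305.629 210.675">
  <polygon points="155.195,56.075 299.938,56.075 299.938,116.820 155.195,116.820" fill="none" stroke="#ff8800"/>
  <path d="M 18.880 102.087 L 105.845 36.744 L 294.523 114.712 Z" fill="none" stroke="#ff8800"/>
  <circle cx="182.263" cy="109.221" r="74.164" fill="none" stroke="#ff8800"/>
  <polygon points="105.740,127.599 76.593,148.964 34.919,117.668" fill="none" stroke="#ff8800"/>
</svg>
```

; LightBurn 1.6.03
; GRBL device profile, absolute coords
G21
G90
G00 X155.195 Y154.600
M3 S646
G01 X299.938 Y154.600 F1763
G01 X299.938 Y93.855 F1763
G01 X155.195 Y93.855 F1763
G01 X155.195 Y154.600 F1763
G00 X18.880 Y108.588
M3 S646
G01 X105.845 Y173.931 F1763
G01 X294.523 Y95.963 F1763
G01 X18.880 Y108.588 F1763
G00 X256.427 Y101.454
M3 S646
G01 X250.782 Y129.835 F1763
G01 X234.705 Y153.896 F1763
G01 X210.644 Y169.973 F1763
G01 X182.263 Y175.618 F1763
G01 X153.882 Y169.973 F1763
G01 X129.821 Y153.896 F1763
G01 X113.744 Y129.835 F1763
G01 X108.099 Y101.454 F1763
G01 X113.744 Y73.073 F1763
G01 X129.821 Y49.012 F1763
G01 X153.882 Y32.935 F1763
G01 X182.263 Y27.290 F1763
G01 X210.644 Y32.935 F1763
G01 X234.705 Y49.012 F1763
G01 X250.782 Y73.073 F1763
G01 X256.427 Y101.454 F1763
G00 X105.740 Y83.076
M3 S646
G01 X76.593 Y61.711 F1763
G01 X34.919 Y93.007 F1763
G01 X105.740 Y83.076 F1763
M5

viewBox `0 0 305.629 210.675` with mm width/height → 1 unit = 1 mm. Flip: y_m = 210.675 − y_svg.

**Shape 1** — `<polygon>` rectangle, stroke `#ff8800` → score (S646, F1763). Machine vertices: (155.195,154.600) → (299.938,154.600) → (299.938,93.855) → (155.195,93.855) → (155.195,154.600). Closed: final G1 returns to the first vertex.

**Shape 2** — `<path>` closed polygon, stroke `#ff8800` → score (S646, F1763). Machine vertices: (18.880,108.588) → (105.845,173.931) → (294.523,95.963) → (18.880,108.588). Closed: final G1 returns to the first vertex.

**Shape 3** — `<circle>` circle, stroke `#ff8800` → score (S646, F1763). Machine vertices: (256.427,101.454) → (250.782,129.835) → (234.705,153.896) → (210.644,169.973) → (182.263,175.618) → (153.882,169.973) → (129.821,153.896) → (113.744,129.835) → (108.099,101.454) → (113.744,73.073) → (129.821,49.012) → (153.882,32.935) → (182.263,27.290) → (210.644,32.935) → (234.705,49.012) → (250.782,73.073) → (256.427,101.454). Closed: final G1 returns to the first vertex.

**Shape 4** — `<polygon>` closed polygon, stroke `#ff8800` → score (S646, F1763). Machine vertices: (105.740,83.076) → (76.593,61.711) → (34.919,93.007) → (105.740,83.076). Closed: final G1 returns to the first vertex.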